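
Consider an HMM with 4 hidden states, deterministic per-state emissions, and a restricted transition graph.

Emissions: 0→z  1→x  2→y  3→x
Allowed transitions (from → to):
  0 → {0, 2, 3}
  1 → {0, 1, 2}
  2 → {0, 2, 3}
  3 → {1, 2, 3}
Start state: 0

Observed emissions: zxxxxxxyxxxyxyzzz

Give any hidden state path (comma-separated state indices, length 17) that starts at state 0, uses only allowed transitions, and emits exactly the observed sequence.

0,3,3,3,3,3,1,2,3,3,1,2,3,2,0,0,0

  [0] z  {0}  => 0  start
  [1] x  {1,3}  => 3  0->3 ok
  [2] x  {1,3}  => 3  3->3 ok
  [3] x  {1,3}  => 3  3->3 ok
  [4] x  {1,3}  => 3  3->3 ok
  [5] x  {1,3}  => 3  3->3 ok
  [6] x  {1,3}  => 1  3->1 ok
  [7] y  {2}  => 2  1->2 ok
  [8] x  {1,3}  => 3  2->3 ok
  [9] x  {1,3}  => 3  3->3 ok
  [10] x  {1,3}  => 1  3->1 ok
  [11] y  {2}  => 2  1->2 ok
  [12] x  {1,3}  => 3  2->3 ok
  [13] y  {2}  => 2  3->2 ok
  [14] z  {0}  => 0  2->0 ok
  [15] z  {0}  => 0  0->0 ok
  [16] z  {0}  => 0  0->0 ok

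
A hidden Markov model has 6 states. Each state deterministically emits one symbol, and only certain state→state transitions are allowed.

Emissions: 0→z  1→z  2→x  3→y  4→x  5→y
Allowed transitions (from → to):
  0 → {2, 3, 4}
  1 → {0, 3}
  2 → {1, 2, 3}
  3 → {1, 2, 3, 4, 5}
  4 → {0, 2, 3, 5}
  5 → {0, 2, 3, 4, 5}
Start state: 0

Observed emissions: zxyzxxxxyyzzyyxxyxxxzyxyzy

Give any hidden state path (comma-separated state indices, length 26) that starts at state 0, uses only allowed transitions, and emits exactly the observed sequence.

  pos 0: z in {0,1}, choose 0; start
  pos 1: x in {2,4}, choose 4; 0->4 ok
  pos 2: y in {3,5}, choose 5; 4->5 ok
  pos 3: z in {0,1}, choose 0; 5->0 ok
  pos 4: x in {2,4}, choose 2; 0->2 ok
  pos 5: x in {2,4}, choose 2; 2->2 ok
  pos 6: x in {2,4}, choose 2; 2->2 ok
  pos 7: x in {2,4}, choose 2; 2->2 ok
  pos 8: y in {3,5}, choose 3; 2->3 ok
  pos 9: y in {3,5}, choose 3; 3->3 ok
  pos 10: z in {0,1}, choose 1; 3->1 ok
  pos 11: z in {0,1}, choose 0; 1->0 ok
  pos 12: y in {3,5}, choose 3; 0->3 ok
  pos 13: y in {3,5}, choose 5; 3->5 ok
  pos 14: x in {2,4}, choose 2; 5->2 ok
  pos 15: x in {2,4}, choose 2; 2->2 ok
  pos 16: y in {3,5}, choose 3; 2->3 ok
  pos 17: x in {2,4}, choose 2; 3->2 ok
  pos 18: x in {2,4}, choose 2; 2->2 ok
  pos 19: x in {2,4}, choose 2; 2->2 ok
  pos 20: z in {0,1}, choose 1; 2->1 ok
  pos 21: y in {3,5}, choose 3; 1->3 ok
  pos 22: x in {2,4}, choose 4; 3->4 ok
  pos 23: y in {3,5}, choose 3; 4->3 ok
  pos 24: z in {0,1}, choose 1; 3->1 ok
  pos 25: y in {3,5}, choose 3; 1->3 ok

0,4,5,0,2,2,2,2,3,3,1,0,3,5,2,2,3,2,2,2,1,3,4,3,1,3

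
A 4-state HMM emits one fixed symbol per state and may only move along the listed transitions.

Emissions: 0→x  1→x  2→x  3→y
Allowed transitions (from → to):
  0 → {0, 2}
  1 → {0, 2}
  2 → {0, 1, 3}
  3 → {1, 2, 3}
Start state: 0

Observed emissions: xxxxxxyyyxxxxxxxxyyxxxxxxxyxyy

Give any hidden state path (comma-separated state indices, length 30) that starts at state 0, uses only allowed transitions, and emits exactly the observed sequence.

  t0 'x' -> {0,1,2}, take 0 (start)
  t1 'x' -> {0,1,2}, take 2 (0->2 ok)
  t2 'x' -> {0,1,2}, take 0 (2->0 ok)
  t3 'x' -> {0,1,2}, take 2 (0->2 ok)
  t4 'x' -> {0,1,2}, take 1 (2->1 ok)
  t5 'x' -> {0,1,2}, take 2 (1->2 ok)
  t6 'y' -> {3}, take 3 (2->3 ok)
  t7 'y' -> {3}, take 3 (3->3 ok)
  t8 'y' -> {3}, take 3 (3->3 ok)
  t9 'x' -> {0,1,2}, take 1 (3->1 ok)
  t10 'x' -> {0,1,2}, take 2 (1->2 ok)
  t11 'x' -> {0,1,2}, take 0 (2->0 ok)
  t12 'x' -> {0,1,2}, take 0 (0->0 ok)
  t13 'x' -> {0,1,2}, take 2 (0->2 ok)
  t14 'x' -> {0,1,2}, take 1 (2->1 ok)
  t15 'x' -> {0,1,2}, take 0 (1->0 ok)
  t16 'x' -> {0,1,2}, take 2 (0->2 ok)
  t17 'y' -> {3}, take 3 (2->3 ok)
  t18 'y' -> {3}, take 3 (3->3 ok)
  t19 'x' -> {0,1,2}, take 2 (3->2 ok)
  t20 'x' -> {0,1,2}, take 1 (2->1 ok)
  t21 'x' -> {0,1,2}, take 2 (1->2 ok)
  t22 'x' -> {0,1,2}, take 0 (2->0 ok)
  t23 'x' -> {0,1,2}, take 2 (0->2 ok)
  t24 'x' -> {0,1,2}, take 0 (2->0 ok)
  t25 'x' -> {0,1,2}, take 2 (0->2 ok)
  t26 'y' -> {3}, take 3 (2->3 ok)
  t27 'x' -> {0,1,2}, take 2 (3->2 ok)
  t28 'y' -> {3}, take 3 (2->3 ok)
  t29 'y' -> {3}, take 3 (3->3 ok)

0,2,0,2,1,2,3,3,3,1,2,0,0,2,1,0,2,3,3,2,1,2,0,2,0,2,3,2,3,3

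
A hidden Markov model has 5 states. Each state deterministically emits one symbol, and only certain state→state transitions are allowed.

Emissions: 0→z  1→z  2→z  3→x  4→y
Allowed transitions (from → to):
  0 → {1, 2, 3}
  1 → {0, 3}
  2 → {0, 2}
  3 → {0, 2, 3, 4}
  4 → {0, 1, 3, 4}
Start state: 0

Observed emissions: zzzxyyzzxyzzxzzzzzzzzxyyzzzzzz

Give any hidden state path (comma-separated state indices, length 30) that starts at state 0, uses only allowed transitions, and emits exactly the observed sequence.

  t0 'z' -> {0,1,2}, take 0 (start)
  t1 'z' -> {0,1,2}, take 2 (0->2 ok)
  t2 'z' -> {0,1,2}, take 0 (2->0 ok)
  t3 'x' -> {3}, take 3 (0->3 ok)
  t4 'y' -> {4}, take 4 (3->4 ok)
  t5 'y' -> {4}, take 4 (4->4 ok)
  t6 'z' -> {0,1,2}, take 1 (4->1 ok)
  t7 'z' -> {0,1,2}, take 0 (1->0 ok)
  t8 'x' -> {3}, take 3 (0->3 ok)
  t9 'y' -> {4}, take 4 (3->4 ok)
  t10 'z' -> {0,1,2}, take 0 (4->0 ok)
  t11 'z' -> {0,1,2}, take 1 (0->1 ok)
  t12 'x' -> {3}, take 3 (1->3 ok)
  t13 'z' -> {0,1,2}, take 2 (3->2 ok)
  t14 'z' -> {0,1,2}, take 2 (2->2 ok)
  t15 'z' -> {0,1,2}, take 2 (2->2 ok)
  t16 'z' -> {0,1,2}, take 2 (2->2 ok)
  t17 'z' -> {0,1,2}, take 2 (2->2 ok)
  t18 'z' -> {0,1,2}, take 2 (2->2 ok)
  t19 'z' -> {0,1,2}, take 2 (2->2 ok)
  t20 'z' -> {0,1,2}, take 0 (2->0 ok)
  t21 'x' -> {3}, take 3 (0->3 ok)
  t22 'y' -> {4}, take 4 (3->4 ok)
  t23 'y' -> {4}, take 4 (4->4 ok)
  t24 'z' -> {0,1,2}, take 1 (4->1 ok)
  t25 'z' -> {0,1,2}, take 0 (1->0 ok)
  t26 'z' -> {0,1,2}, take 2 (0->2 ok)
  t27 'z' -> {0,1,2}, take 0 (2->0 ok)
  t28 'z' -> {0,1,2}, take 1 (0->1 ok)
  t29 'z' -> {0,1,2}, take 0 (1->0 ok)

0,2,0,3,4,4,1,0,3,4,0,1,3,2,2,2,2,2,2,2,0,3,4,4,1,0,2,0,1,0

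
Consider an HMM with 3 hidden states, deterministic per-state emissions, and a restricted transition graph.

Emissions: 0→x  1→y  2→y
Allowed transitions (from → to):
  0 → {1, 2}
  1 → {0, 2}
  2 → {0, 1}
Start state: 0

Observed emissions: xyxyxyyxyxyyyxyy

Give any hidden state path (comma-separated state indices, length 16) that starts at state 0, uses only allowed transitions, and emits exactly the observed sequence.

  pos 0: x in {0}, choose 0; start
  pos 1: y in {1,2}, choose 1; 0->1 ok
  pos 2: x in {0}, choose 0; 1->0 ok
  pos 3: y in {1,2}, choose 1; 0->1 ok
  pos 4: x in {0}, choose 0; 1->0 ok
  pos 5: y in {1,2}, choose 2; 0->2 ok
  pos 6: y in {1,2}, choose 1; 2->1 ok
  pos 7: x in {0}, choose 0; 1->0 ok
  pos 8: y in {1,2}, choose 2; 0->2 ok
  pos 9: x in {0}, choose 0; 2->0 ok
  pos 10: y in {1,2}, choose 2; 0->2 ok
  pos 11: y in {1,2}, choose 1; 2->1 ok
  pos 12: y in {1,2}, choose 2; 1->2 ok
  pos 13: x in {0}, choose 0; 2->0 ok
  pos 14: y in {1,2}, choose 1; 0->1 ok
  pos 15: y in {1,2}, choose 2; 1->2 ok

0,1,0,1,0,2,1,0,2,0,2,1,2,0,1,2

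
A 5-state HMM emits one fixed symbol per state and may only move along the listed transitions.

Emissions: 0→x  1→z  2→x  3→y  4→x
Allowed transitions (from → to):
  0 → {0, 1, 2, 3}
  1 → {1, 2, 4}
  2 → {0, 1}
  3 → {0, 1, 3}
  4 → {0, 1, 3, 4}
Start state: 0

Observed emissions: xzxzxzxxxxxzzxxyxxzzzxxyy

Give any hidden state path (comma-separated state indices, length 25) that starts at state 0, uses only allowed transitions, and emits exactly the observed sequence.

  pos 0: x in {0,2,4}, choose 0; start
  pos 1: z in {1}, choose 1; 0->1 ok
  pos 2: x in {0,2,4}, choose 2; 1->2 ok
  pos 3: z in {1}, choose 1; 2->1 ok
  pos 4: x in {0,2,4}, choose 4; 1->4 ok
  pos 5: z in {1}, choose 1; 4->1 ok
  pos 6: x in {0,2,4}, choose 4; 1->4 ok
  pos 7: x in {0,2,4}, choose 4; 4->4 ok
  pos 8: x in {0,2,4}, choose 0; 4->0 ok
  pos 9: x in {0,2,4}, choose 2; 0->2 ok
  pos 10: x in {0,2,4}, choose 0; 2->0 ok
  pos 11: z in {1}, choose 1; 0->1 ok
  pos 12: z in {1}, choose 1; 1->1 ok
  pos 13: x in {0,2,4}, choose 2; 1->2 ok
  pos 14: x in {0,2,4}, choose 0; 2->0 ok
  pos 15: y in {3}, choose 3; 0->3 ok
  pos 16: x in {0,2,4}, choose 0; 3->0 ok
  pos 17: x in {0,2,4}, choose 2; 0->2 ok
  pos 18: z in {1}, choose 1; 2->1 ok
  pos 19: z in {1}, choose 1; 1->1 ok
  pos 20: z in {1}, choose 1; 1->1 ok
  pos 21: x in {0,2,4}, choose 4; 1->4 ok
  pos 22: x in {0,2,4}, choose 4; 4->4 ok
  pos 23: y in {3}, choose 3; 4->3 ok
  pos 24: y in {3}, choose 3; 3->3 ok

0,1,2,1,4,1,4,4,0,2,0,1,1,2,0,3,0,2,1,1,1,4,4,3,3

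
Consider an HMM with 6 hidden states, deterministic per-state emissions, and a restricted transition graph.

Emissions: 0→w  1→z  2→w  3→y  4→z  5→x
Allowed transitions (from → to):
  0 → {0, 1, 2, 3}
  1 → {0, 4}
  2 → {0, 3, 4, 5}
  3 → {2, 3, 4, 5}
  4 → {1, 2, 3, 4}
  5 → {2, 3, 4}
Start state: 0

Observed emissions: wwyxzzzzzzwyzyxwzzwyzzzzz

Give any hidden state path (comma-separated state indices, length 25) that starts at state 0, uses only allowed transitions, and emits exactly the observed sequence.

0,0,3,5,4,1,4,1,4,1,0,3,4,3,5,2,4,4,2,3,4,1,4,4,1

  t0 'w' -> {0,2}, take 0 (start)
  t1 'w' -> {0,2}, take 0 (0->0 ok)
  t2 'y' -> {3}, take 3 (0->3 ok)
  t3 'x' -> {5}, take 5 (3->5 ok)
  t4 'z' -> {1,4}, take 4 (5->4 ok)
  t5 'z' -> {1,4}, take 1 (4->1 ok)
  t6 'z' -> {1,4}, take 4 (1->4 ok)
  t7 'z' -> {1,4}, take 1 (4->1 ok)
  t8 'z' -> {1,4}, take 4 (1->4 ok)
  t9 'z' -> {1,4}, take 1 (4->1 ok)
  t10 'w' -> {0,2}, take 0 (1->0 ok)
  t11 'y' -> {3}, take 3 (0->3 ok)
  t12 'z' -> {1,4}, take 4 (3->4 ok)
  t13 'y' -> {3}, take 3 (4->3 ok)
  t14 'x' -> {5}, take 5 (3->5 ok)
  t15 'w' -> {0,2}, take 2 (5->2 ok)
  t16 'z' -> {1,4}, take 4 (2->4 ok)
  t17 'z' -> {1,4}, take 4 (4->4 ok)
  t18 'w' -> {0,2}, take 2 (4->2 ok)
  t19 'y' -> {3}, take 3 (2->3 ok)
  t20 'z' -> {1,4}, take 4 (3->4 ok)
  t21 'z' -> {1,4}, take 1 (4->1 ok)
  t22 'z' -> {1,4}, take 4 (1->4 ok)
  t23 'z' -> {1,4}, take 4 (4->4 ok)
  t24 'z' -> {1,4}, take 1 (4->1 ok)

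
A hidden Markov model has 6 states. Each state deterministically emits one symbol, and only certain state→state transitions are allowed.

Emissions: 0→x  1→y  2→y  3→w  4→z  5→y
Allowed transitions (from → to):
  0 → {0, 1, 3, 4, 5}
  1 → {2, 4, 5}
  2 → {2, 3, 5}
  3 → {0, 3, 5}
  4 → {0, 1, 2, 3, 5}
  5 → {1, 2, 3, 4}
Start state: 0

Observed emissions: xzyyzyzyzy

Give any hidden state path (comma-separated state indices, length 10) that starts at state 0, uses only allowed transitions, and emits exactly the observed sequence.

0,4,2,5,4,1,4,5,4,1

  pos 0: x in {0}, choose 0; start
  pos 1: z in {4}, choose 4; 0->4 ok
  pos 2: y in {1,2,5}, choose 2; 4->2 ok
  pos 3: y in {1,2,5}, choose 5; 2->5 ok
  pos 4: z in {4}, choose 4; 5->4 ok
  pos 5: y in {1,2,5}, choose 1; 4->1 ok
  pos 6: z in {4}, choose 4; 1->4 ok
  pos 7: y in {1,2,5}, choose 5; 4->5 ok
  pos 8: z in {4}, choose 4; 5->4 ok
  pos 9: y in {1,2,5}, choose 1; 4->1 ok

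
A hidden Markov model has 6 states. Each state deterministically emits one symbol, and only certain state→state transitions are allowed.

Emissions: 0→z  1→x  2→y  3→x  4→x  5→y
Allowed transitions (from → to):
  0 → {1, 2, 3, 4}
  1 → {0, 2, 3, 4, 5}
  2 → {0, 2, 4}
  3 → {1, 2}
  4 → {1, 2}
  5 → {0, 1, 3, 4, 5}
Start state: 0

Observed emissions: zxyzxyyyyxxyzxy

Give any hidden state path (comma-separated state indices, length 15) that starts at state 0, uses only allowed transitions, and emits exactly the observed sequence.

0,1,2,0,3,2,2,2,2,4,1,5,0,4,2

  t0 'z' -> {0}, take 0 (start)
  t1 'x' -> {1,3,4}, take 1 (0->1 ok)
  t2 'y' -> {2,5}, take 2 (1->2 ok)
  t3 'z' -> {0}, take 0 (2->0 ok)
  t4 'x' -> {1,3,4}, take 3 (0->3 ok)
  t5 'y' -> {2,5}, take 2 (3->2 ok)
  t6 'y' -> {2,5}, take 2 (2->2 ok)
  t7 'y' -> {2,5}, take 2 (2->2 ok)
  t8 'y' -> {2,5}, take 2 (2->2 ok)
  t9 'x' -> {1,3,4}, take 4 (2->4 ok)
  t10 'x' -> {1,3,4}, take 1 (4->1 ok)
  t11 'y' -> {2,5}, take 5 (1->5 ok)
  t12 'z' -> {0}, take 0 (5->0 ok)
  t13 'x' -> {1,3,4}, take 4 (0->4 ok)
  t14 'y' -> {2,5}, take 2 (4->2 ok)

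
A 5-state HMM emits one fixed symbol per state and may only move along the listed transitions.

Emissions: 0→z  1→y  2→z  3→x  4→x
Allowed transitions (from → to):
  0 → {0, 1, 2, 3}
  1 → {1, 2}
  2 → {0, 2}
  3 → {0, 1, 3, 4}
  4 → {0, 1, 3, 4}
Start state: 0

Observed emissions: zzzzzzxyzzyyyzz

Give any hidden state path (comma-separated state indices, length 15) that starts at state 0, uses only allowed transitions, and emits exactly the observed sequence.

  pos 0: z in {0,2}, choose 0; start
  pos 1: z in {0,2}, choose 2; 0->2 ok
  pos 2: z in {0,2}, choose 2; 2->2 ok
  pos 3: z in {0,2}, choose 2; 2->2 ok
  pos 4: z in {0,2}, choose 0; 2->0 ok
  pos 5: z in {0,2}, choose 0; 0->0 ok
  pos 6: x in {3,4}, choose 3; 0->3 ok
  pos 7: y in {1}, choose 1; 3->1 ok
  pos 8: z in {0,2}, choose 2; 1->2 ok
  pos 9: z in {0,2}, choose 0; 2->0 ok
  pos 10: y in {1}, choose 1; 0->1 ok
  pos 11: y in {1}, choose 1; 1->1 ok
  pos 12: y in {1}, choose 1; 1->1 ok
  pos 13: z in {0,2}, choose 2; 1->2 ok
  pos 14: z in {0,2}, choose 0; 2->0 ok

0,2,2,2,0,0,3,1,2,0,1,1,1,2,0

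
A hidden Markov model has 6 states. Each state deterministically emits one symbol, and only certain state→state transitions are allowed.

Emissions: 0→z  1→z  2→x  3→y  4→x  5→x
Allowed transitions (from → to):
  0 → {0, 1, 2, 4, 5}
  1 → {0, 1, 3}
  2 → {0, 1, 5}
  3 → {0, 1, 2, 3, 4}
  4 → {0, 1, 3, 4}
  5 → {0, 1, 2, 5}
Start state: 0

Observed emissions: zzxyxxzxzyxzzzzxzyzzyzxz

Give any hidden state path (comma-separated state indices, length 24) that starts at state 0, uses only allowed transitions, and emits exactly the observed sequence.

0,0,4,3,4,4,0,5,1,3,2,1,1,0,0,2,1,3,0,1,3,0,2,0

  0: obs=z cand={0,1} pick 0 [start]
  1: obs=z cand={0,1} pick 0 [0->0 ok]
  2: obs=x cand={2,4,5} pick 4 [0->4 ok]
  3: obs=y cand={3} pick 3 [4->3 ok]
  4: obs=x cand={2,4,5} pick 4 [3->4 ok]
  5: obs=x cand={2,4,5} pick 4 [4->4 ok]
  6: obs=z cand={0,1} pick 0 [4->0 ok]
  7: obs=x cand={2,4,5} pick 5 [0->5 ok]
  8: obs=z cand={0,1} pick 1 [5->1 ok]
  9: obs=y cand={3} pick 3 [1->3 ok]
  10: obs=x cand={2,4,5} pick 2 [3->2 ok]
  11: obs=z cand={0,1} pick 1 [2->1 ok]
  12: obs=z cand={0,1} pick 1 [1->1 ok]
  13: obs=z cand={0,1} pick 0 [1->0 ok]
  14: obs=z cand={0,1} pick 0 [0->0 ok]
  15: obs=x cand={2,4,5} pick 2 [0->2 ok]
  16: obs=z cand={0,1} pick 1 [2->1 ok]
  17: obs=y cand={3} pick 3 [1->3 ok]
  18: obs=z cand={0,1} pick 0 [3->0 ok]
  19: obs=z cand={0,1} pick 1 [0->1 ok]
  20: obs=y cand={3} pick 3 [1->3 ok]
  21: obs=z cand={0,1} pick 0 [3->0 ok]
  22: obs=x cand={2,4,5} pick 2 [0->2 ok]
  23: obs=z cand={0,1} pick 0 [2->0 ok]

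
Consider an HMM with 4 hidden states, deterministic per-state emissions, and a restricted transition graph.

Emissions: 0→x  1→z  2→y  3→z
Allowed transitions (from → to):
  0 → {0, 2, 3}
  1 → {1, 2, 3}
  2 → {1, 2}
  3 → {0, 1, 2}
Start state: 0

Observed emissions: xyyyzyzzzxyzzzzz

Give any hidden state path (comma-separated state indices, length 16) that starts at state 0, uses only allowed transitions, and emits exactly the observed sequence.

0,2,2,2,1,2,1,1,3,0,2,1,1,3,1,3

  pos 0: x in {0}, choose 0; start
  pos 1: y in {2}, choose 2; 0->2 ok
  pos 2: y in {2}, choose 2; 2->2 ok
  pos 3: y in {2}, choose 2; 2->2 ok
  pos 4: z in {1,3}, choose 1; 2->1 ok
  pos 5: y in {2}, choose 2; 1->2 ok
  pos 6: z in {1,3}, choose 1; 2->1 ok
  pos 7: z in {1,3}, choose 1; 1->1 ok
  pos 8: z in {1,3}, choose 3; 1->3 ok
  pos 9: x in {0}, choose 0; 3->0 ok
  pos 10: y in {2}, choose 2; 0->2 ok
  pos 11: z in {1,3}, choose 1; 2->1 ok
  pos 12: z in {1,3}, choose 1; 1->1 ok
  pos 13: z in {1,3}, choose 3; 1->3 ok
  pos 14: z in {1,3}, choose 1; 3->1 ok
  pos 15: z in {1,3}, choose 3; 1->3 ok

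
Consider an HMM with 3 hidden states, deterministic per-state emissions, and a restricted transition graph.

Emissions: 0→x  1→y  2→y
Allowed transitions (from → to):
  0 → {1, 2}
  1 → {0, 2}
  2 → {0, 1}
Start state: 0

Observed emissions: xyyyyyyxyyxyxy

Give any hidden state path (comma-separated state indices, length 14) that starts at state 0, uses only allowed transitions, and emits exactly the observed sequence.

  pos 0: x in {0}, choose 0; start
  pos 1: y in {1,2}, choose 2; 0->2 ok
  pos 2: y in {1,2}, choose 1; 2->1 ok
  pos 3: y in {1,2}, choose 2; 1->2 ok
  pos 4: y in {1,2}, choose 1; 2->1 ok
  pos 5: y in {1,2}, choose 2; 1->2 ok
  pos 6: y in {1,2}, choose 1; 2->1 ok
  pos 7: x in {0}, choose 0; 1->0 ok
  pos 8: y in {1,2}, choose 2; 0->2 ok
  pos 9: y in {1,2}, choose 1; 2->1 ok
  pos 10: x in {0}, choose 0; 1->0 ok
  pos 11: y in {1,2}, choose 2; 0->2 ok
  pos 12: x in {0}, choose 0; 2->0 ok
  pos 13: y in {1,2}, choose 1; 0->1 ok

0,2,1,2,1,2,1,0,2,1,0,2,0,1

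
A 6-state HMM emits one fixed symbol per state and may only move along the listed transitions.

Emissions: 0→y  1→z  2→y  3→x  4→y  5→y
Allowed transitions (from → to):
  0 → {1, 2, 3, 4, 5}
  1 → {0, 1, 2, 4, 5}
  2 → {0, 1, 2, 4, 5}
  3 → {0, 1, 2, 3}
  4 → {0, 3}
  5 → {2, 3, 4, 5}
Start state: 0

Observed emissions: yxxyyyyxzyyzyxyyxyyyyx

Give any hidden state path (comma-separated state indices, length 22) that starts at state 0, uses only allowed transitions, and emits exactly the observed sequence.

  pos 0: y in {0,2,4,5}, choose 0; start
  pos 1: x in {3}, choose 3; 0->3 ok
  pos 2: x in {3}, choose 3; 3->3 ok
  pos 3: y in {0,2,4,5}, choose 2; 3->2 ok
  pos 4: y in {0,2,4,5}, choose 2; 2->2 ok
  pos 5: y in {0,2,4,5}, choose 0; 2->0 ok
  pos 6: y in {0,2,4,5}, choose 4; 0->4 ok
  pos 7: x in {3}, choose 3; 4->3 ok
  pos 8: z in {1}, choose 1; 3->1 ok
  pos 9: y in {0,2,4,5}, choose 5; 1->5 ok
  pos 10: y in {0,2,4,5}, choose 2; 5->2 ok
  pos 11: z in {1}, choose 1; 2->1 ok
  pos 12: y in {0,2,4,5}, choose 4; 1->4 ok
  pos 13: x in {3}, choose 3; 4->3 ok
  pos 14: y in {0,2,4,5}, choose 2; 3->2 ok
  pos 15: y in {0,2,4,5}, choose 4; 2->4 ok
  pos 16: x in {3}, choose 3; 4->3 ok
  pos 17: y in {0,2,4,5}, choose 0; 3->0 ok
  pos 18: y in {0,2,4,5}, choose 2; 0->2 ok
  pos 19: y in {0,2,4,5}, choose 4; 2->4 ok
  pos 20: y in {0,2,4,5}, choose 0; 4->0 ok
  pos 21: x in {3}, choose 3; 0->3 ok

0,3,3,2,2,0,4,3,1,5,2,1,4,3,2,4,3,0,2,4,0,3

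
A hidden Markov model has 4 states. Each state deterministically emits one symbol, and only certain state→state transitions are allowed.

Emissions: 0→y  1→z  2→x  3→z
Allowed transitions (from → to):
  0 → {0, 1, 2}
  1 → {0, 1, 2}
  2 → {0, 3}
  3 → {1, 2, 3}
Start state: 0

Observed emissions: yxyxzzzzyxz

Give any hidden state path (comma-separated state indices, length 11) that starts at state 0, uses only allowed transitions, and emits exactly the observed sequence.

0,2,0,2,3,3,3,1,0,2,3

  [0] y  {0}  => 0  start
  [1] x  {2}  => 2  0->2 ok
  [2] y  {0}  => 0  2->0 ok
  [3] x  {2}  => 2  0->2 ok
  [4] z  {1,3}  => 3  2->3 ok
  [5] z  {1,3}  => 3  3->3 ok
  [6] z  {1,3}  => 3  3->3 ok
  [7] z  {1,3}  => 1  3->1 ok
  [8] y  {0}  => 0  1->0 ok
  [9] x  {2}  => 2  0->2 ok
  [10] z  {1,3}  => 3  2->3 ok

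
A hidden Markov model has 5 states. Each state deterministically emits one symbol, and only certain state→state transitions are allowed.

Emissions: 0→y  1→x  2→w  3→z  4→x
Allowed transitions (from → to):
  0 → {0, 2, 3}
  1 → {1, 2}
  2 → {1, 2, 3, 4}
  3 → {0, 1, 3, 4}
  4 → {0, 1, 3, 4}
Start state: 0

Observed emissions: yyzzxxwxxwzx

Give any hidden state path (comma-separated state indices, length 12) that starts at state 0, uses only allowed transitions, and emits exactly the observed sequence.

0,0,3,3,4,1,2,1,1,2,3,4

  [0] y  {0}  => 0  start
  [1] y  {0}  => 0  0->0 ok
  [2] z  {3}  => 3  0->3 ok
  [3] z  {3}  => 3  3->3 ok
  [4] x  {1,4}  => 4  3->4 ok
  [5] x  {1,4}  => 1  4->1 ok
  [6] w  {2}  => 2  1->2 ok
  [7] x  {1,4}  => 1  2->1 ok
  [8] x  {1,4}  => 1  1->1 ok
  [9] w  {2}  => 2  1->2 ok
  [10] z  {3}  => 3  2->3 ok
  [11] x  {1,4}  => 4  3->4 ok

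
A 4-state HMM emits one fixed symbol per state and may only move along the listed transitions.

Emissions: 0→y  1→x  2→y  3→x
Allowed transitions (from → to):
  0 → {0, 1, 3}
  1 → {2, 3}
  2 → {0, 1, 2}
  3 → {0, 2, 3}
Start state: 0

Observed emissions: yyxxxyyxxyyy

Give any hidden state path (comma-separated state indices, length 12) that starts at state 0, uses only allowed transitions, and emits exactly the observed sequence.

  0: obs=y cand={0,2} pick 0 [start]
  1: obs=y cand={0,2} pick 0 [0->0 ok]
  2: obs=x cand={1,3} pick 1 [0->1 ok]
  3: obs=x cand={1,3} pick 3 [1->3 ok]
  4: obs=x cand={1,3} pick 3 [3->3 ok]
  5: obs=y cand={0,2} pick 0 [3->0 ok]
  6: obs=y cand={0,2} pick 0 [0->0 ok]
  7: obs=x cand={1,3} pick 3 [0->3 ok]
  8: obs=x cand={1,3} pick 3 [3->3 ok]
  9: obs=y cand={0,2} pick 2 [3->2 ok]
  10: obs=y cand={0,2} pick 2 [2->2 ok]
  11: obs=y cand={0,2} pick 2 [2->2 ok]

0,0,1,3,3,0,0,3,3,2,2,2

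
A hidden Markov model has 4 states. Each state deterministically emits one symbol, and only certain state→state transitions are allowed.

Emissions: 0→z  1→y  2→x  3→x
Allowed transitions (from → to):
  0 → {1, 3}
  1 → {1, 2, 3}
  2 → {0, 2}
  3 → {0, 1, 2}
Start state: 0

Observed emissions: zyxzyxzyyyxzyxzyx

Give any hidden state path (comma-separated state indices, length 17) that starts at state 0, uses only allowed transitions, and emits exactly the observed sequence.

0,1,2,0,1,2,0,1,1,1,3,0,1,2,0,1,3

  pos 0: z in {0}, choose 0; start
  pos 1: y in {1}, choose 1; 0->1 ok
  pos 2: x in {2,3}, choose 2; 1->2 ok
  pos 3: z in {0}, choose 0; 2->0 ok
  pos 4: y in {1}, choose 1; 0->1 ok
  pos 5: x in {2,3}, choose 2; 1->2 ok
  pos 6: z in {0}, choose 0; 2->0 ok
  pos 7: y in {1}, choose 1; 0->1 ok
  pos 8: y in {1}, choose 1; 1->1 ok
  pos 9: y in {1}, choose 1; 1->1 ok
  pos 10: x in {2,3}, choose 3; 1->3 ok
  pos 11: z in {0}, choose 0; 3->0 ok
  pos 12: y in {1}, choose 1; 0->1 ok
  pos 13: x in {2,3}, choose 2; 1->2 ok
  pos 14: z in {0}, choose 0; 2->0 ok
  pos 15: y in {1}, choose 1; 0->1 ok
  pos 16: x in {2,3}, choose 3; 1->3 ok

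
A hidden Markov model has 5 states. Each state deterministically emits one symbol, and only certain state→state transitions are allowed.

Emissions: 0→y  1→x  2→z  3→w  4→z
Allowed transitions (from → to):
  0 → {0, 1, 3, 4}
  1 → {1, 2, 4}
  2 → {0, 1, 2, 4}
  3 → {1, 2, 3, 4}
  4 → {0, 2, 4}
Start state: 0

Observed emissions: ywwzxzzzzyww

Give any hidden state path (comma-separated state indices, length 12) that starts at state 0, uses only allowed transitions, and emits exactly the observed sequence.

  [0] y  {0}  => 0  start
  [1] w  {3}  => 3  0->3 ok
  [2] w  {3}  => 3  3->3 ok
  [3] z  {2,4}  => 2  3->2 ok
  [4] x  {1}  => 1  2->1 ok
  [5] z  {2,4}  => 4  1->4 ok
  [6] z  {2,4}  => 2  4->2 ok
  [7] z  {2,4}  => 4  2->4 ok
  [8] z  {2,4}  => 4  4->4 ok
  [9] y  {0}  => 0  4->0 ok
  [10] w  {3}  => 3  0->3 ok
  [11] w  {3}  => 3  3->3 ok

0,3,3,2,1,4,2,4,4,0,3,3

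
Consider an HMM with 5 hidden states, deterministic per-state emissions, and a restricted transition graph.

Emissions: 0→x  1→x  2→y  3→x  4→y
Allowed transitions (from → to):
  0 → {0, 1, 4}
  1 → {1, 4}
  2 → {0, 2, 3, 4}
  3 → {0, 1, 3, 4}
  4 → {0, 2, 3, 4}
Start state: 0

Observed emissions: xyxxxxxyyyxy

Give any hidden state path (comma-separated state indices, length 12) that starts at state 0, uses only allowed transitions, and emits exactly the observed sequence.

0,4,3,1,1,1,1,4,4,4,0,4

  t0 'x' -> {0,1,3}, take 0 (start)
  t1 'y' -> {2,4}, take 4 (0->4 ok)
  t2 'x' -> {0,1,3}, take 3 (4->3 ok)
  t3 'x' -> {0,1,3}, take 1 (3->1 ok)
  t4 'x' -> {0,1,3}, take 1 (1->1 ok)
  t5 'x' -> {0,1,3}, take 1 (1->1 ok)
  t6 'x' -> {0,1,3}, take 1 (1->1 ok)
  t7 'y' -> {2,4}, take 4 (1->4 ok)
  t8 'y' -> {2,4}, take 4 (4->4 ok)
  t9 'y' -> {2,4}, take 4 (4->4 ok)
  t10 'x' -> {0,1,3}, take 0 (4->0 ok)
  t11 'y' -> {2,4}, take 4 (0->4 ok)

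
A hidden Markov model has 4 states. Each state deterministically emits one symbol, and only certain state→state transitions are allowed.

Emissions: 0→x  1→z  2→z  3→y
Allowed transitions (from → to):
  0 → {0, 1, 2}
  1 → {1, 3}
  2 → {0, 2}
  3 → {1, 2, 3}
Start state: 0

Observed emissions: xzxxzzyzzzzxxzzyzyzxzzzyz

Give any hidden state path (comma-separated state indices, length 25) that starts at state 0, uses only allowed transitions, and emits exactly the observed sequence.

0,2,0,0,1,1,3,2,2,2,2,0,0,1,1,3,1,3,2,0,1,1,1,3,1

  [0] x  {0}  => 0  start
  [1] z  {1,2}  => 2  0->2 ok
  [2] x  {0}  => 0  2->0 ok
  [3] x  {0}  => 0  0->0 ok
  [4] z  {1,2}  => 1  0->1 ok
  [5] z  {1,2}  => 1  1->1 ok
  [6] y  {3}  => 3  1->3 ok
  [7] z  {1,2}  => 2  3->2 ok
  [8] z  {1,2}  => 2  2->2 ok
  [9] z  {1,2}  => 2  2->2 ok
  [10] z  {1,2}  => 2  2->2 ok
  [11] x  {0}  => 0  2->0 ok
  [12] x  {0}  => 0  0->0 ok
  [13] z  {1,2}  => 1  0->1 ok
  [14] z  {1,2}  => 1  1->1 ok
  [15] y  {3}  => 3  1->3 ok
  [16] z  {1,2}  => 1  3->1 ok
  [17] y  {3}  => 3  1->3 ok
  [18] z  {1,2}  => 2  3->2 ok
  [19] x  {0}  => 0  2->0 ok
  [20] z  {1,2}  => 1  0->1 ok
  [21] z  {1,2}  => 1  1->1 ok
  [22] z  {1,2}  => 1  1->1 ok
  [23] y  {3}  => 3  1->3 ok
  [24] z  {1,2}  => 1  3->1 ok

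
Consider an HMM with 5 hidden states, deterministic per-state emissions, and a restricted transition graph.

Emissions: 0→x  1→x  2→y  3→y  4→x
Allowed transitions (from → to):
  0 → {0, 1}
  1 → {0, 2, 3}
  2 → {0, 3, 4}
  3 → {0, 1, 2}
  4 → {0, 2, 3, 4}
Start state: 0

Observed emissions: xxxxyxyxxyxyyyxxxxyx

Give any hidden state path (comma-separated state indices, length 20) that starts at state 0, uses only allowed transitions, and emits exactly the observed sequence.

  [0] x  {0,1,4}  => 0  start
  [1] x  {0,1,4}  => 1  0->1 ok
  [2] x  {0,1,4}  => 0  1->0 ok
  [3] x  {0,1,4}  => 1  0->1 ok
  [4] y  {2,3}  => 2  1->2 ok
  [5] x  {0,1,4}  => 4  2->4 ok
  [6] y  {2,3}  => 3  4->3 ok
  [7] x  {0,1,4}  => 0  3->0 ok
  [8] x  {0,1,4}  => 1  0->1 ok
  [9] y  {2,3}  => 2  1->2 ok
  [10] x  {0,1,4}  => 4  2->4 ok
  [11] y  {2,3}  => 2  4->2 ok
  [12] y  {2,3}  => 3  2->3 ok
  [13] y  {2,3}  => 2  3->2 ok
  [14] x  {0,1,4}  => 0  2->0 ok
  [15] x  {0,1,4}  => 0  0->0 ok
  [16] x  {0,1,4}  => 0  0->0 ok
  [17] x  {0,1,4}  => 1  0->1 ok
  [18] y  {2,3}  => 2  1->2 ok
  [19] x  {0,1,4}  => 0  2->0 ok

0,1,0,1,2,4,3,0,1,2,4,2,3,2,0,0,0,1,2,0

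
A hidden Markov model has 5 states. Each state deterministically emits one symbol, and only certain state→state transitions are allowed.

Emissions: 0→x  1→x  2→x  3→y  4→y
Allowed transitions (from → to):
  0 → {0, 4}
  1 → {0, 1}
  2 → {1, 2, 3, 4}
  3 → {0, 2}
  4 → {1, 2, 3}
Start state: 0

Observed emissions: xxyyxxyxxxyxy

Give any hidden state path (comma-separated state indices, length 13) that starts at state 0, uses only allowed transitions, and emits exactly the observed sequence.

  0: obs=x cand={0,1,2} pick 0 [start]
  1: obs=x cand={0,1,2} pick 0 [0->0 ok]
  2: obs=y cand={3,4} pick 4 [0->4 ok]
  3: obs=y cand={3,4} pick 3 [4->3 ok]
  4: obs=x cand={0,1,2} pick 0 [3->0 ok]
  5: obs=x cand={0,1,2} pick 0 [0->0 ok]
  6: obs=y cand={3,4} pick 4 [0->4 ok]
  7: obs=x cand={0,1,2} pick 2 [4->2 ok]
  8: obs=x cand={0,1,2} pick 1 [2->1 ok]
  9: obs=x cand={0,1,2} pick 0 [1->0 ok]
  10: obs=y cand={3,4} pick 4 [0->4 ok]
  11: obs=x cand={0,1,2} pick 2 [4->2 ok]
  12: obs=y cand={3,4} pick 3 [2->3 ok]

0,0,4,3,0,0,4,2,1,0,4,2,3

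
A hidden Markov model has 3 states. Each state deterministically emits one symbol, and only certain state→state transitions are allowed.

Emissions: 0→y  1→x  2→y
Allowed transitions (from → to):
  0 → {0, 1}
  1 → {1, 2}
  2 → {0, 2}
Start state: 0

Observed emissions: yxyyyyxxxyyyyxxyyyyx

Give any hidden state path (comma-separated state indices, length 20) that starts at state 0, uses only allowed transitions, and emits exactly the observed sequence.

0,1,2,0,0,0,1,1,1,2,2,2,0,1,1,2,2,0,0,1

  t0 'y' -> {0,2}, take 0 (start)
  t1 'x' -> {1}, take 1 (0->1 ok)
  t2 'y' -> {0,2}, take 2 (1->2 ok)
  t3 'y' -> {0,2}, take 0 (2->0 ok)
  t4 'y' -> {0,2}, take 0 (0->0 ok)
  t5 'y' -> {0,2}, take 0 (0->0 ok)
  t6 'x' -> {1}, take 1 (0->1 ok)
  t7 'x' -> {1}, take 1 (1->1 ok)
  t8 'x' -> {1}, take 1 (1->1 ok)
  t9 'y' -> {0,2}, take 2 (1->2 ok)
  t10 'y' -> {0,2}, take 2 (2->2 ok)
  t11 'y' -> {0,2}, take 2 (2->2 ok)
  t12 'y' -> {0,2}, take 0 (2->0 ok)
  t13 'x' -> {1}, take 1 (0->1 ok)
  t14 'x' -> {1}, take 1 (1->1 ok)
  t15 'y' -> {0,2}, take 2 (1->2 ok)
  t16 'y' -> {0,2}, take 2 (2->2 ok)
  t17 'y' -> {0,2}, take 0 (2->0 ok)
  t18 'y' -> {0,2}, take 0 (0->0 ok)
  t19 'x' -> {1}, take 1 (0->1 ok)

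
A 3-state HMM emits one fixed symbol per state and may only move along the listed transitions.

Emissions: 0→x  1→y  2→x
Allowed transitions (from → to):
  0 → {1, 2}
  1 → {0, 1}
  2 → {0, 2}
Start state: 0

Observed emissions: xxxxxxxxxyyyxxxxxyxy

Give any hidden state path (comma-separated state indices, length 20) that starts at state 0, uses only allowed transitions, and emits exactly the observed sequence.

0,2,2,0,2,2,2,2,0,1,1,1,0,2,2,2,0,1,0,1

  t0 'x' -> {0,2}, take 0 (start)
  t1 'x' -> {0,2}, take 2 (0->2 ok)
  t2 'x' -> {0,2}, take 2 (2->2 ok)
  t3 'x' -> {0,2}, take 0 (2->0 ok)
  t4 'x' -> {0,2}, take 2 (0->2 ok)
  t5 'x' -> {0,2}, take 2 (2->2 ok)
  t6 'x' -> {0,2}, take 2 (2->2 ok)
  t7 'x' -> {0,2}, take 2 (2->2 ok)
  t8 'x' -> {0,2}, take 0 (2->0 ok)
  t9 'y' -> {1}, take 1 (0->1 ok)
  t10 'y' -> {1}, take 1 (1->1 ok)
  t11 'y' -> {1}, take 1 (1->1 ok)
  t12 'x' -> {0,2}, take 0 (1->0 ok)
  t13 'x' -> {0,2}, take 2 (0->2 ok)
  t14 'x' -> {0,2}, take 2 (2->2 ok)
  t15 'x' -> {0,2}, take 2 (2->2 ok)
  t16 'x' -> {0,2}, take 0 (2->0 ok)
  t17 'y' -> {1}, take 1 (0->1 ok)
  t18 'x' -> {0,2}, take 0 (1->0 ok)
  t19 'y' -> {1}, take 1 (0->1 ok)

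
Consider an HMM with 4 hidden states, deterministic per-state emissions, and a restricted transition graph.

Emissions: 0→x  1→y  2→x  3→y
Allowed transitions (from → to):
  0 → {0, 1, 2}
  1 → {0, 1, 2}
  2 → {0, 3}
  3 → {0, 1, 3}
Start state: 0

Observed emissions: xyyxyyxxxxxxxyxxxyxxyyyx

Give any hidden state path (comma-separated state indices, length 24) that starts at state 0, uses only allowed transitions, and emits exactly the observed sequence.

0,1,1,2,3,3,0,0,2,0,2,0,2,3,0,0,2,3,0,0,1,1,1,0

  pos 0: x in {0,2}, choose 0; start
  pos 1: y in {1,3}, choose 1; 0->1 ok
  pos 2: y in {1,3}, choose 1; 1->1 ok
  pos 3: x in {0,2}, choose 2; 1->2 ok
  pos 4: y in {1,3}, choose 3; 2->3 ok
  pos 5: y in {1,3}, choose 3; 3->3 ok
  pos 6: x in {0,2}, choose 0; 3->0 ok
  pos 7: x in {0,2}, choose 0; 0->0 ok
  pos 8: x in {0,2}, choose 2; 0->2 ok
  pos 9: x in {0,2}, choose 0; 2->0 ok
  pos 10: x in {0,2}, choose 2; 0->2 ok
  pos 11: x in {0,2}, choose 0; 2->0 ok
  pos 12: x in {0,2}, choose 2; 0->2 ok
  pos 13: y in {1,3}, choose 3; 2->3 ok
  pos 14: x in {0,2}, choose 0; 3->0 ok
  pos 15: x in {0,2}, choose 0; 0->0 ok
  pos 16: x in {0,2}, choose 2; 0->2 ok
  pos 17: y in {1,3}, choose 3; 2->3 ok
  pos 18: x in {0,2}, choose 0; 3->0 ok
  pos 19: x in {0,2}, choose 0; 0->0 ok
  pos 20: y in {1,3}, choose 1; 0->1 ok
  pos 21: y in {1,3}, choose 1; 1->1 ok
  pos 22: y in {1,3}, choose 1; 1->1 ok
  pos 23: x in {0,2}, choose 0; 1->0 ok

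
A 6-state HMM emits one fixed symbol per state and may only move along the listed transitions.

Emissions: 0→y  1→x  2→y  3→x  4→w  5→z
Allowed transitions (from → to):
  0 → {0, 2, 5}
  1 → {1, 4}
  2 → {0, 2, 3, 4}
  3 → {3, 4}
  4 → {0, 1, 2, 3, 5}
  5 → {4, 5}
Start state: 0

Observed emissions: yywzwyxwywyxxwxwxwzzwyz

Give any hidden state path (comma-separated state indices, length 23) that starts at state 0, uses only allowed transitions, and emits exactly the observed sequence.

  pos 0: y in {0,2}, choose 0; start
  pos 1: y in {0,2}, choose 2; 0->2 ok
  pos 2: w in {4}, choose 4; 2->4 ok
  pos 3: z in {5}, choose 5; 4->5 ok
  pos 4: w in {4}, choose 4; 5->4 ok
  pos 5: y in {0,2}, choose 2; 4->2 ok
  pos 6: x in {1,3}, choose 3; 2->3 ok
  pos 7: w in {4}, choose 4; 3->4 ok
  pos 8: y in {0,2}, choose 2; 4->2 ok
  pos 9: w in {4}, choose 4; 2->4 ok
  pos 10: y in {0,2}, choose 2; 4->2 ok
  pos 11: x in {1,3}, choose 3; 2->3 ok
  pos 12: x in {1,3}, choose 3; 3->3 ok
  pos 13: w in {4}, choose 4; 3->4 ok
  pos 14: x in {1,3}, choose 3; 4->3 ok
  pos 15: w in {4}, choose 4; 3->4 ok
  pos 16: x in {1,3}, choose 3; 4->3 ok
  pos 17: w in {4}, choose 4; 3->4 ok
  pos 18: z in {5}, choose 5; 4->5 ok
  pos 19: z in {5}, choose 5; 5->5 ok
  pos 20: w in {4}, choose 4; 5->4 ok
  pos 21: y in {0,2}, choose 0; 4->0 ok
  pos 22: z in {5}, choose 5; 0->5 ok

0,2,4,5,4,2,3,4,2,4,2,3,3,4,3,4,3,4,5,5,4,0,5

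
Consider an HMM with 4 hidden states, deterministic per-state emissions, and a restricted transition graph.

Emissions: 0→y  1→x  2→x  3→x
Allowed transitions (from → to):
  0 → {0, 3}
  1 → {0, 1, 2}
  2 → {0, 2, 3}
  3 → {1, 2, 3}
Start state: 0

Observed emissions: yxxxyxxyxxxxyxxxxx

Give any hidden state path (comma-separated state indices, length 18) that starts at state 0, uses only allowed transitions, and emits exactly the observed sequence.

0,3,1,1,0,3,1,0,3,1,2,2,0,3,1,2,2,2

  0: obs=y cand={0} pick 0 [start]
  1: obs=x cand={1,2,3} pick 3 [0->3 ok]
  2: obs=x cand={1,2,3} pick 1 [3->1 ok]
  3: obs=x cand={1,2,3} pick 1 [1->1 ok]
  4: obs=y cand={0} pick 0 [1->0 ok]
  5: obs=x cand={1,2,3} pick 3 [0->3 ok]
  6: obs=x cand={1,2,3} pick 1 [3->1 ok]
  7: obs=y cand={0} pick 0 [1->0 ok]
  8: obs=x cand={1,2,3} pick 3 [0->3 ok]
  9: obs=x cand={1,2,3} pick 1 [3->1 ok]
  10: obs=x cand={1,2,3} pick 2 [1->2 ok]
  11: obs=x cand={1,2,3} pick 2 [2->2 ok]
  12: obs=y cand={0} pick 0 [2->0 ok]
  13: obs=x cand={1,2,3} pick 3 [0->3 ok]
  14: obs=x cand={1,2,3} pick 1 [3->1 ok]
  15: obs=x cand={1,2,3} pick 2 [1->2 ok]
  16: obs=x cand={1,2,3} pick 2 [2->2 ok]
  17: obs=x cand={1,2,3} pick 2 [2->2 ok]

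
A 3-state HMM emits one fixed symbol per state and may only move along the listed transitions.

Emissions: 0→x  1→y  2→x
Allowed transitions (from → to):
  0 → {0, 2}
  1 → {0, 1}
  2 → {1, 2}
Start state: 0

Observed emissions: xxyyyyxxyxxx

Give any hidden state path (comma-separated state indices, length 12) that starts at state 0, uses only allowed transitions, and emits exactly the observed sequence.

  pos 0: x in {0,2}, choose 0; start
  pos 1: x in {0,2}, choose 2; 0->2 ok
  pos 2: y in {1}, choose 1; 2->1 ok
  pos 3: y in {1}, choose 1; 1->1 ok
  pos 4: y in {1}, choose 1; 1->1 ok
  pos 5: y in {1}, choose 1; 1->1 ok
  pos 6: x in {0,2}, choose 0; 1->0 ok
  pos 7: x in {0,2}, choose 2; 0->2 ok
  pos 8: y in {1}, choose 1; 2->1 ok
  pos 9: x in {0,2}, choose 0; 1->0 ok
  pos 10: x in {0,2}, choose 0; 0->0 ok
  pos 11: x in {0,2}, choose 2; 0->2 ok

0,2,1,1,1,1,0,2,1,0,0,2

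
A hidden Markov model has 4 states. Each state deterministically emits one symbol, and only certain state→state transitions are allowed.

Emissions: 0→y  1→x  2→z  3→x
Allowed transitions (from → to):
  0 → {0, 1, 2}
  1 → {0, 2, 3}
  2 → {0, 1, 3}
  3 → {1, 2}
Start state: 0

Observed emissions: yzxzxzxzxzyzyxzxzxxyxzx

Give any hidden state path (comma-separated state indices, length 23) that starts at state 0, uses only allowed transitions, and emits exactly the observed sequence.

  t0 'y' -> {0}, take 0 (start)
  t1 'z' -> {2}, take 2 (0->2 ok)
  t2 'x' -> {1,3}, take 1 (2->1 ok)
  t3 'z' -> {2}, take 2 (1->2 ok)
  t4 'x' -> {1,3}, take 3 (2->3 ok)
  t5 'z' -> {2}, take 2 (3->2 ok)
  t6 'x' -> {1,3}, take 1 (2->1 ok)
  t7 'z' -> {2}, take 2 (1->2 ok)
  t8 'x' -> {1,3}, take 3 (2->3 ok)
  t9 'z' -> {2}, take 2 (3->2 ok)
  t10 'y' -> {0}, take 0 (2->0 ok)
  t11 'z' -> {2}, take 2 (0->2 ok)
  t12 'y' -> {0}, take 0 (2->0 ok)
  t13 'x' -> {1,3}, take 1 (0->1 ok)
  t14 'z' -> {2}, take 2 (1->2 ok)
  t15 'x' -> {1,3}, take 3 (2->3 ok)
  t16 'z' -> {2}, take 2 (3->2 ok)
  t17 'x' -> {1,3}, take 3 (2->3 ok)
  t18 'x' -> {1,3}, take 1 (3->1 ok)
  t19 'y' -> {0}, take 0 (1->0 ok)
  t20 'x' -> {1,3}, take 1 (0->1 ok)
  t21 'z' -> {2}, take 2 (1->2 ok)
  t22 'x' -> {1,3}, take 1 (2->1 ok)

0,2,1,2,3,2,1,2,3,2,0,2,0,1,2,3,2,3,1,0,1,2,1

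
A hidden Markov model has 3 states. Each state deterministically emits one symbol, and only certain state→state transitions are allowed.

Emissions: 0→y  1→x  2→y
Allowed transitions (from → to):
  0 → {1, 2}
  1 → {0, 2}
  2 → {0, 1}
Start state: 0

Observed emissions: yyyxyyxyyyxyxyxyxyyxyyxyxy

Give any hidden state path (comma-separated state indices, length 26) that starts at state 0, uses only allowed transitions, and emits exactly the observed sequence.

0,2,0,1,2,0,1,2,0,2,1,2,1,2,1,0,1,0,2,1,0,2,1,2,1,0

  t0 'y' -> {0,2}, take 0 (start)
  t1 'y' -> {0,2}, take 2 (0->2 ok)
  t2 'y' -> {0,2}, take 0 (2->0 ok)
  t3 'x' -> {1}, take 1 (0->1 ok)
  t4 'y' -> {0,2}, take 2 (1->2 ok)
  t5 'y' -> {0,2}, take 0 (2->0 ok)
  t6 'x' -> {1}, take 1 (0->1 ok)
  t7 'y' -> {0,2}, take 2 (1->2 ok)
  t8 'y' -> {0,2}, take 0 (2->0 ok)
  t9 'y' -> {0,2}, take 2 (0->2 ok)
  t10 'x' -> {1}, take 1 (2->1 ok)
  t11 'y' -> {0,2}, take 2 (1->2 ok)
  t12 'x' -> {1}, take 1 (2->1 ok)
  t13 'y' -> {0,2}, take 2 (1->2 ok)
  t14 'x' -> {1}, take 1 (2->1 ok)
  t15 'y' -> {0,2}, take 0 (1->0 ok)
  t16 'x' -> {1}, take 1 (0->1 ok)
  t17 'y' -> {0,2}, take 0 (1->0 ok)
  t18 'y' -> {0,2}, take 2 (0->2 ok)
  t19 'x' -> {1}, take 1 (2->1 ok)
  t20 'y' -> {0,2}, take 0 (1->0 ok)
  t21 'y' -> {0,2}, take 2 (0->2 ok)
  t22 'x' -> {1}, take 1 (2->1 ok)
  t23 'y' -> {0,2}, take 2 (1->2 ok)
  t24 'x' -> {1}, take 1 (2->1 ok)
  t25 'y' -> {0,2}, take 0 (1->0 ok)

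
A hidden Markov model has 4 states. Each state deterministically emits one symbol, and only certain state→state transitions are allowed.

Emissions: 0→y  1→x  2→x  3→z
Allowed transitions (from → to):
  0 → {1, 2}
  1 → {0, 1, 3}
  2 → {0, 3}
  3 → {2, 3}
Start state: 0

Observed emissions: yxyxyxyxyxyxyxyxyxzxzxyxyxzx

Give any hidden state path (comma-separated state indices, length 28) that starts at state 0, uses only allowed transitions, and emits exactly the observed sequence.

0,1,0,2,0,1,0,1,0,1,0,1,0,1,0,2,0,2,3,2,3,2,0,1,0,2,3,2

  [0] y  {0}  => 0  start
  [1] x  {1,2}  => 1  0->1 ok
  [2] y  {0}  => 0  1->0 ok
  [3] x  {1,2}  => 2  0->2 ok
  [4] y  {0}  => 0  2->0 ok
  [5] x  {1,2}  => 1  0->1 ok
  [6] y  {0}  => 0  1->0 ok
  [7] x  {1,2}  => 1  0->1 ok
  [8] y  {0}  => 0  1->0 ok
  [9] x  {1,2}  => 1  0->1 ok
  [10] y  {0}  => 0  1->0 ok
  [11] x  {1,2}  => 1  0->1 ok
  [12] y  {0}  => 0  1->0 ok
  [13] x  {1,2}  => 1  0->1 ok
  [14] y  {0}  => 0  1->0 ok
  [15] x  {1,2}  => 2  0->2 ok
  [16] y  {0}  => 0  2->0 ok
  [17] x  {1,2}  => 2  0->2 ok
  [18] z  {3}  => 3  2->3 ok
  [19] x  {1,2}  => 2  3->2 ok
  [20] z  {3}  => 3  2->3 ok
  [21] x  {1,2}  => 2  3->2 ok
  [22] y  {0}  => 0  2->0 ok
  [23] x  {1,2}  => 1  0->1 ok
  [24] y  {0}  => 0  1->0 ok
  [25] x  {1,2}  => 2  0->2 ok
  [26] z  {3}  => 3  2->3 ok
  [27] x  {1,2}  => 2  3->2 ok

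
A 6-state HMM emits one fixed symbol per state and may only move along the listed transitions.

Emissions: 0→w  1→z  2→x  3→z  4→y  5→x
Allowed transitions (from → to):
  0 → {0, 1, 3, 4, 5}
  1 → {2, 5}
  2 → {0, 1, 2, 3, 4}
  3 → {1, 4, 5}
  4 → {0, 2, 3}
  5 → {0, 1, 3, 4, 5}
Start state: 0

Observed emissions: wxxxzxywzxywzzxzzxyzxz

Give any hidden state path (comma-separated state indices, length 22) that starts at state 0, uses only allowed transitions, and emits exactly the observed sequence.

  pos 0: w in {0}, choose 0; start
  pos 1: x in {2,5}, choose 5; 0->5 ok
  pos 2: x in {2,5}, choose 5; 5->5 ok
  pos 3: x in {2,5}, choose 5; 5->5 ok
  pos 4: z in {1,3}, choose 3; 5->3 ok
  pos 5: x in {2,5}, choose 5; 3->5 ok
  pos 6: y in {4}, choose 4; 5->4 ok
  pos 7: w in {0}, choose 0; 4->0 ok
  pos 8: z in {1,3}, choose 3; 0->3 ok
  pos 9: x in {2,5}, choose 5; 3->5 ok
  pos 10: y in {4}, choose 4; 5->4 ok
  pos 11: w in {0}, choose 0; 4->0 ok
  pos 12: z in {1,3}, choose 3; 0->3 ok
  pos 13: z in {1,3}, choose 1; 3->1 ok
  pos 14: x in {2,5}, choose 2; 1->2 ok
  pos 15: z in {1,3}, choose 3; 2->3 ok
  pos 16: z in {1,3}, choose 1; 3->1 ok
  pos 17: x in {2,5}, choose 5; 1->5 ok
  pos 18: y in {4}, choose 4; 5->4 ok
  pos 19: z in {1,3}, choose 3; 4->3 ok
  pos 20: x in {2,5}, choose 5; 3->5 ok
  pos 21: z in {1,3}, choose 3; 5->3 ok

0,5,5,5,3,5,4,0,3,5,4,0,3,1,2,3,1,5,4,3,5,3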